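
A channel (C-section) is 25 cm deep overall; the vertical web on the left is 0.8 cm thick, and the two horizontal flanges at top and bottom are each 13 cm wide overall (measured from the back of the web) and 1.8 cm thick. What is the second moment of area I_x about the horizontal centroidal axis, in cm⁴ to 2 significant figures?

I_x ≈ 7000 cm⁴

Decompose the section into non-overlapping parts with the origin at the bottom-left of its bounding rectangle.
Web: 0.8 × 25, A = 20 cm², y = 12.5 cm, Ī = 1 042 cm⁴.
Top flange (beyond web): 12.2 × 1.8, A = 21.96 cm², y = 24.1 cm, Ī = 5.929 cm⁴.
Bottom flange (beyond web): 12.2 × 1.8, A = 21.96 cm², y = 0.9 cm, Ī = 5.929 cm⁴.
By symmetry the centroid is at mid-height, ȳ = 12.5 cm.
Transfer each piece to the horizontal centroidal axis using Ī + A·d² with d = y − 12.5:
  web: d = 0 cm → contributes +1 042 cm⁴
  top flange (beyond web): d = 11.6 cm → contributes +2 961 cm⁴
  bottom flange (beyond web): d = -11.6 cm → contributes +2 961 cm⁴
Total I = 6 963 cm⁴.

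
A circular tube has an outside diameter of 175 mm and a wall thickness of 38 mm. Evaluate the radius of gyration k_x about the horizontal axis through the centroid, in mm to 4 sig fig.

k_x ≈ 50.27 mm

Treat the section as a set of non-overlapping primitives; coordinates are from the bounding-box lower-left.
Outer circle: ⌀175, A = 24052.8 mm², y = 87.5 mm, Ī = 46 038 598 mm⁴.
Bore (subtracted): ⌀99, A = 7697.69 mm², y = 87.5 mm, Ī = 4 715 315 mm⁴.
By symmetry the centroid is at mid-height, ȳ = 87.5 mm.
All pieces are centred on the horizontal axis through the centroid, so I = ΣĪ (holes subtracted) = 41 323 284 mm⁴.
Radius of gyration: k = √(I/A) = √(41 323 284 / 16355.1) = 50.2655 mm.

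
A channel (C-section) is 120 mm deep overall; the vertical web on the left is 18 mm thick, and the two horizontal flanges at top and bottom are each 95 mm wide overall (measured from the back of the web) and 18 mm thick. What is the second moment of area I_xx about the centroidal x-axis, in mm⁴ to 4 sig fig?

Break the section into simple shapes (no overlaps), measuring from the bottom-left corner of the bounding box.
Web: 18 × 120, A = 2 160 mm², y = 60 mm, Ī = 2 592 000 mm⁴.
Top flange (beyond web): 77 × 18, A = 1 386 mm², y = 111 mm, Ī = 37 422 mm⁴.
Bottom flange (beyond web): 77 × 18, A = 1 386 mm², y = 9 mm, Ī = 37 422 mm⁴.
By symmetry the centroid is at mid-height, ȳ = 60 mm.
Transfer each piece to the centroidal x-axis using Ī + A·d² with d = y − 60:
  web: d = 0 mm → contributes +2 592 000 mm⁴
  top flange (beyond web): d = 51 mm → contributes +3 642 408 mm⁴
  bottom flange (beyond web): d = -51 mm → contributes +3 642 408 mm⁴
Total I = 9 876 816 mm⁴.

I_xx ≈ 9.877 × 10⁶ mm⁴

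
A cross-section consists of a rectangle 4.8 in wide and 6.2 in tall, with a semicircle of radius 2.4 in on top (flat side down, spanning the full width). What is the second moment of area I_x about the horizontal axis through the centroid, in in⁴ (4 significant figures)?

I_x ≈ 216.7 in⁴

Treat the section as a set of non-overlapping primitives; coordinates are from the bounding-box lower-left.
Rectangular body: 4.8 × 6.2, A = 29.76 in², y = 3.1 in, Ī = 95.3312 in⁴.
Semicircular cap: semicircle r = 2.4, A = 9.04779 in², y = 7.21859 in, Ī = 3.64147 in⁴.
Centroid: ȳ = ΣA·y / ΣA = 4.06022 in.
Transfer each piece to the horizontal axis through the centroid using Ī + A·d² with d = y − 4.06022:
  rectangular body: d = -0.960223 in → contributes +122.771 in⁴
  semicircular cap: d = 3.15837 in → contributes +93.8958 in⁴
Total I = 216.667 in⁴.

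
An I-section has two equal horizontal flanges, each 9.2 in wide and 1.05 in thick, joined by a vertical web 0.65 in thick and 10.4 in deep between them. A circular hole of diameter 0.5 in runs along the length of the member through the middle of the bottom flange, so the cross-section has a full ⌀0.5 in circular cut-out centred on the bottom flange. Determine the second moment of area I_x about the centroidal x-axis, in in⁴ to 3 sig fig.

I_x ≈ 689 in⁴

Decompose the section into non-overlapping parts with the origin at the bottom-left of its bounding rectangle.
Bottom flange: 9.2 × 1.05, A = 9.66 in², y = 0.525 in, Ī = 0.88751 in⁴.
Web: 0.65 × 10.4, A = 6.76 in², y = 6.25 in, Ī = 60.93 in⁴.
Top flange: 9.2 × 1.05, A = 9.66 in², y = 11.975 in, Ī = 0.88751 in⁴.
Hole (subtracted): ⌀0.5, A = 0.19635 in², y = 0.525 in, Ī = 0.003068 in⁴.
Centroid: ȳ = ΣA·y / ΣA = 6.2934 in.
Transfer each piece to the centroidal x-axis using Ī + A·d² with d = y − 6.2934:
  bottom flange: d = -5.7684 in → contributes +322.32 in⁴
  web: d = -0.043429 in → contributes +60.943 in⁴
  top flange: d = 5.6816 in → contributes +312.71 in⁴
  hole: d = -5.7684 in → contributes −6.5366 in⁴
Total I = 689.44 in⁴.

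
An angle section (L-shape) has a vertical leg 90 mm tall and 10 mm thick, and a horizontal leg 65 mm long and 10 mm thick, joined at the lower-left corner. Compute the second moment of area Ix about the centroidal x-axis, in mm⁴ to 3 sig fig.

Ix ≈ 1.16 × 10⁶ mm⁴

Treat the section as a set of non-overlapping primitives; coordinates are from the bounding-box lower-left.
Vertical leg: 10 × 90, A = 900 mm², y = 45 mm, Ī = 607 500 mm⁴.
Horizontal leg (remainder): 55 × 10, A = 550 mm², y = 5 mm, Ī = 4583.3 mm⁴.
Centroid: ȳ = ΣA·y / ΣA = 29.828 mm.
Transfer each piece to the centroidal x-axis using Ī + A·d² with d = y − 29.828:
  vertical leg: d = 15.172 mm → contributes +814 682 mm⁴
  horizontal leg (remainder): d = -24.828 mm → contributes +343 608 mm⁴
Total I = 1 158 290 mm⁴.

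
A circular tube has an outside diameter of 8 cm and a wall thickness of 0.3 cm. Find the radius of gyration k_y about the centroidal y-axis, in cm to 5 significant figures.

k_y ≈ 2.7244 cm

Break the section into simple shapes (no overlaps), measuring from the bottom-left corner of the bounding box.
Outer circle: ⌀8, A = 50.26548 cm², x = 4 cm, Ī = 201.0619 cm⁴.
Bore (subtracted): ⌀7.4, A = 43.0084 cm², x = 4 cm, Ī = 147.1963 cm⁴.
By symmetry the centroid is at mid-width, x̄ = 4 cm.
All pieces are centred on the centroidal y-axis, so I = ΣĪ (holes subtracted) = 53.86567 cm⁴.
Radius of gyration: k = √(I/A) = √(53.86567 / 7.257079) = 2.724427 cm.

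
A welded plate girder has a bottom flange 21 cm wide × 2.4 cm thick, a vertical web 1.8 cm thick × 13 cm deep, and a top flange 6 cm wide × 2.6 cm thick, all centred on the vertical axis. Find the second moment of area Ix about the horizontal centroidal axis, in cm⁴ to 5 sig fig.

Ix ≈ 3506.0 cm⁴

Decompose the section into non-overlapping parts with the origin at the bottom-left of its bounding rectangle.
Bottom plate: 21 × 2.4, A = 50.4 cm², y = 1.2 cm, Ī = 24.192 cm⁴.
Web plate: 1.8 × 13, A = 23.4 cm², y = 8.9 cm, Ī = 329.55 cm⁴.
Top plate: 6 × 2.6, A = 15.6 cm², y = 16.7 cm, Ī = 8.788 cm⁴.
Centroid: ȳ = ΣA·y / ΣA = 5.920134 cm.
Transfer each piece to the horizontal centroidal axis using Ī + A·d² with d = y − 5.920134:
  bottom plate: d = -4.720134 cm → contributes +1147.087 cm⁴
  web plate: d = 2.979866 cm → contributes +537.3326 cm⁴
  top plate: d = 10.77987 cm → contributes +1821.594 cm⁴
Total I = 3506.014 cm⁴.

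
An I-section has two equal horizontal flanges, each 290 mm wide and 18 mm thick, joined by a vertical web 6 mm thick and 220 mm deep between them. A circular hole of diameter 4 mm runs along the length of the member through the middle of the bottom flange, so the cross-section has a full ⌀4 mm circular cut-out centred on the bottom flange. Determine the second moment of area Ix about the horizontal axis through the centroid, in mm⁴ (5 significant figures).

Ix ≈ 1.5327 × 10⁸ mm⁴

Split into non-overlapping primitives; take the origin at the lower-left of the bounding box.
Bottom flange: 290 × 18, A = 5 220 mm², y = 9 mm, Ī = 140 940 mm⁴.
Web: 6 × 220, A = 1 320 mm², y = 128 mm, Ī = 5 324 000 mm⁴.
Top flange: 290 × 18, A = 5 220 mm², y = 247 mm, Ī = 140 940 mm⁴.
Hole (subtracted): ⌀4, A = 12.56637 mm², y = 9 mm, Ī = 12.56637 mm⁴.
Centroid: ȳ = ΣA·y / ΣA = 128.1273 mm.
Transfer each piece to the horizontal axis through the centroid using Ī + A·d² with d = y − 128.1273:
  bottom flange: d = -119.1273 mm → contributes +74 219 592 mm⁴
  web: d = -0.1272957 mm → contributes +5 324 021 mm⁴
  top flange: d = 118.8727 mm → contributes +73 903 297 mm⁴
  hole: d = -119.1273 mm → contributes −178345.9 mm⁴
Total I = 153 268 565 mm⁴.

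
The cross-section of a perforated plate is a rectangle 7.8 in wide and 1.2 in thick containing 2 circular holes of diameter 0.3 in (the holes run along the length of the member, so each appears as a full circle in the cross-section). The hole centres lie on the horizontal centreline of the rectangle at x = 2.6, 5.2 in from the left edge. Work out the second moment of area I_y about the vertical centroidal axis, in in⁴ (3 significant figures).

Decompose the section into non-overlapping parts with the origin at the bottom-left of its bounding rectangle.
Plate: 7.8 × 1.2, A = 9.36 in², x = 3.9 in, Ī = 47.455 in⁴.
Hole 1 (subtracted): ⌀0.3, A = 0.070686 in², x = 2.6 in, Ī = 0.00039761 in⁴.
Hole 2 (subtracted): ⌀0.3, A = 0.070686 in², x = 5.2 in, Ī = 0.00039761 in⁴.
By symmetry the centroid is at mid-width, x̄ = 3.9 in.
Transfer each piece to the vertical centroidal axis using Ī + A·d² with d = x − 3.9:
  plate: d = 0 in → contributes +47.455 in⁴
  hole 1: d = -1.3 in → contributes −0.11986 in⁴
  hole 2: d = 1.3 in → contributes −0.11986 in⁴
Total I = 47.215 in⁴.

I_y ≈ 47.2 in⁴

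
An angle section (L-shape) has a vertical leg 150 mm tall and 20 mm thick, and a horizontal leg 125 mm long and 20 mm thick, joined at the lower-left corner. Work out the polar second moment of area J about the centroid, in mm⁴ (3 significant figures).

J ≈ 1.78 × 10⁷ mm⁴

Break the section into simple shapes (no overlaps), measuring from the bottom-left corner of the bounding box.
Vertical leg: 20 × 150, A = 3 000 mm², y = 75 mm, Ī = 5 625 000 mm⁴.
Horizontal leg (remainder): 105 × 20, A = 2 100 mm², y = 10 mm, Ī = 70 000 mm⁴.
Centroid: ȳ = ΣA·y / ΣA = 48.235 mm.
Transfer each piece to the centroidal x-axis using Ī + A·d² with d = y − 48.235:
  vertical leg: d = 26.765 mm → contributes +7 774 048 mm⁴
  horizontal leg (remainder): d = -38.235 mm → contributes +3 140 069 mm⁴
Total I = 10 914 118 mm⁴.
For the y-axis: x̄ = 35.735 mm.
Repeating about the centroidal y-axis gives I_y = 6 854 743 mm⁴.
Polar second moment: J = I_x + I_y = 17 768 860 mm⁴.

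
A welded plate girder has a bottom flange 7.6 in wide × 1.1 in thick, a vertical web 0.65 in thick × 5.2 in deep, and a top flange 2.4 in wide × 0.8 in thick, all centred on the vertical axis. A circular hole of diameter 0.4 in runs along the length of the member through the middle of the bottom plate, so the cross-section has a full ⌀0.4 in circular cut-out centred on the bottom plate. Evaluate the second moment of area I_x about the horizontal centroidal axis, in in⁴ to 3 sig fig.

Treat the section as a set of non-overlapping primitives; coordinates are from the bounding-box lower-left.
Bottom plate: 7.6 × 1.1, A = 8.36 in², y = 0.55 in, Ī = 0.84297 in⁴.
Web plate: 0.65 × 5.2, A = 3.38 in², y = 3.7 in, Ī = 7.6163 in⁴.
Top plate: 2.4 × 0.8, A = 1.92 in², y = 6.7 in, Ī = 0.1024 in⁴.
Hole (subtracted): ⌀0.4, A = 0.12566 in², y = 0.55 in, Ī = 0.0012566 in⁴.
Centroid: ȳ = ΣA·y / ΣA = 2.2091 in.
Transfer each piece to the horizontal centroidal axis using Ī + A·d² with d = y − 2.2091:
  bottom plate: d = -1.6591 in → contributes +23.855 in⁴
  web plate: d = 1.4909 in → contributes +15.129 in⁴
  top plate: d = 4.4909 in → contributes +38.825 in⁴
  hole: d = -1.6591 in → contributes −0.34717 in⁴
Total I = 77.462 in⁴.

I_x ≈ 77.5 in⁴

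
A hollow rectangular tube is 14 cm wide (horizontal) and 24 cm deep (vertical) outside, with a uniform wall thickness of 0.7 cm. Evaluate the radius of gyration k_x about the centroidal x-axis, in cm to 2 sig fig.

k_x ≈ 8.8 cm

Treat the section as a set of non-overlapping primitives; coordinates are from the bounding-box lower-left.
Outer rectangle: 14 × 24, A = 336 cm², y = 12 cm, Ī = 16 128 cm⁴.
Inner void (subtracted): 12.6 × 22.6, A = 284.8 cm², y = 12 cm, Ī = 12 120 cm⁴.
By symmetry the centroid is at mid-height, ȳ = 12 cm.
All pieces are centred on the centroidal x-axis, so I = ΣĪ (holes subtracted) = 4 008 cm⁴.
Radius of gyration: k = √(I/A) = √(4 008 / 51.24) = 8.844 cm.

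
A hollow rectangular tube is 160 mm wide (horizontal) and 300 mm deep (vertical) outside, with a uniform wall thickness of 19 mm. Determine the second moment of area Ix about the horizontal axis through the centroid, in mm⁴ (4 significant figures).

Ix ≈ 1.772 × 10⁸ mm⁴

Break the section into simple shapes (no overlaps), measuring from the bottom-left corner of the bounding box.
Outer rectangle: 160 × 300, A = 48 000 mm², y = 150 mm, Ī = 360 000 000 mm⁴.
Inner void (subtracted): 122 × 262, A = 31 964 mm², y = 150 mm, Ī = 182 844 735 mm⁴.
By symmetry the centroid is at mid-height, ȳ = 150 mm.
All pieces are centred on the horizontal axis through the centroid, so I = ΣĪ (holes subtracted) = 177 155 265 mm⁴.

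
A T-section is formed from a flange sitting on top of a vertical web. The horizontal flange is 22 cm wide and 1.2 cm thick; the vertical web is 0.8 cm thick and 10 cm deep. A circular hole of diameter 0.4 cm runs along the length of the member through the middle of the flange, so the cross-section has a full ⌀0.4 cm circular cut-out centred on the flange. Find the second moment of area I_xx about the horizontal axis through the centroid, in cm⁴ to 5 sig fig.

Break the section into simple shapes (no overlaps), measuring from the bottom-left corner of the bounding box.
Flange: 22 × 1.2, A = 26.4 cm², y = 10.6 cm, Ī = 3.168 cm⁴.
Web: 0.8 × 10, A = 8 cm², y = 5 cm, Ī = 66.66667 cm⁴.
Hole (subtracted): ⌀0.4, A = 0.1256637 cm², y = 10.6 cm, Ī = 0.001256637 cm⁴.
Centroid: ȳ = ΣA·y / ΣA = 9.2929 cm.
Transfer each piece to the horizontal axis through the centroid using Ī + A·d² with d = y − 9.2929:
  flange: d = 1.3071 cm → contributes +48.27271 cm⁴
  web: d = -4.2929 cm → contributes +214.0986 cm⁴
  hole: d = 1.3071 cm → contributes −0.2159545 cm⁴
Total I = 262.1553 cm⁴.

I_xx ≈ 262.16 cm⁴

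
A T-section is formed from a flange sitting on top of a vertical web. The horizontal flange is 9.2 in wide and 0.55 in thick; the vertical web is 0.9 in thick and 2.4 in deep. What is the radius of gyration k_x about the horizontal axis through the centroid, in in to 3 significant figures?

Break the section into simple shapes (no overlaps), measuring from the bottom-left corner of the bounding box.
Flange: 9.2 × 0.55, A = 5.06 in², y = 2.675 in, Ī = 0.12755 in⁴.
Web: 0.9 × 2.4, A = 2.16 in², y = 1.2 in, Ī = 1.0368 in⁴.
Centroid: ȳ = ΣA·y / ΣA = 2.2337 in.
Transfer each piece to the horizontal axis through the centroid using Ī + A·d² with d = y − 2.2337:
  flange: d = 0.44127 in → contributes +1.1129 in⁴
  web: d = -1.0337 in → contributes +3.345 in⁴
Total I = 4.4578 in⁴.
Radius of gyration: k = √(I/A) = √(4.4578 / 7.22) = 0.78576 in.

k_x ≈ 0.786 in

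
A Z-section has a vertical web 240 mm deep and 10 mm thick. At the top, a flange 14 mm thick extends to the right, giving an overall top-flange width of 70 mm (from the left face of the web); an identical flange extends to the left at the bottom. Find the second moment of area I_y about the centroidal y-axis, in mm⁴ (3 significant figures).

I_y ≈ 2.58 × 10⁶ mm⁴

Treat the section as a set of non-overlapping primitives; coordinates are from the bounding-box lower-left.
Web: 10 × 240, A = 2 400 mm², x = 65 mm, Ī = 20 000 mm⁴.
Top flange (beyond web): 60 × 14, A = 840 mm², x = 100 mm, Ī = 252 000 mm⁴.
Bottom flange (beyond web): 60 × 14, A = 840 mm², x = 30 mm, Ī = 252 000 mm⁴.
Centroid: x̄ = ΣA·x / ΣA = 65 mm.
Transfer each piece to the centroidal y-axis using Ī + A·d² with d = x − 65:
  web: d = 0 mm → contributes +20 000 mm⁴
  top flange (beyond web): d = 35 mm → contributes +1 281 000 mm⁴
  bottom flange (beyond web): d = -35 mm → contributes +1 281 000 mm⁴
Total I = 2 582 000 mm⁴.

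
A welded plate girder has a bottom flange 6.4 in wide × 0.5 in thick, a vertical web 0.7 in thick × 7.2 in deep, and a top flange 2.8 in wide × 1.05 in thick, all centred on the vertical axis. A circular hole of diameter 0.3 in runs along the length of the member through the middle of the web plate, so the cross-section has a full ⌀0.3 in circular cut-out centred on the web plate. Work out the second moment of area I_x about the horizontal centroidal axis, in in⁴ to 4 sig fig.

Break the section into simple shapes (no overlaps), measuring from the bottom-left corner of the bounding box.
Bottom plate: 6.4 × 0.5, A = 3.2 in², y = 0.25 in, Ī = 0.0666667 in⁴.
Web plate: 0.7 × 7.2, A = 5.04 in², y = 4.1 in, Ī = 21.7728 in⁴.
Top plate: 2.8 × 1.05, A = 2.94 in², y = 8.225 in, Ī = 0.270113 in⁴.
Hole (subtracted): ⌀0.3, A = 0.0706858 in², y = 4.1 in, Ī = 0.000397608 in⁴.
Centroid: ȳ = ΣA·y / ΣA = 4.08267 in.
Transfer each piece to the horizontal centroidal axis using Ī + A·d² with d = y − 4.08267:
  bottom plate: d = -3.83267 in → contributes +47.0727 in⁴
  web plate: d = 0.0173278 in → contributes +21.7743 in⁴
  top plate: d = 4.14233 in → contributes +50.7172 in⁴
  hole: d = 0.0173278 in → contributes −0.000418831 in⁴
Total I = 119.564 in⁴.

I_x ≈ 119.6 in⁴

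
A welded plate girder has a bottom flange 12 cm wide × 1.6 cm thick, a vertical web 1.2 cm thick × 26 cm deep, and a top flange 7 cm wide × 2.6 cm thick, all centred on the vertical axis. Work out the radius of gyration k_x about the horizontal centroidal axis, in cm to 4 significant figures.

Treat the section as a set of non-overlapping primitives; coordinates are from the bounding-box lower-left.
Bottom plate: 12 × 1.6, A = 19.2 cm², y = 0.8 cm, Ī = 4.096 cm⁴.
Web plate: 1.2 × 26, A = 31.2 cm², y = 14.6 cm, Ī = 1757.6 cm⁴.
Top plate: 7 × 2.6, A = 18.2 cm², y = 28.9 cm, Ī = 10.2527 cm⁴.
Centroid: ȳ = ΣA·y / ΣA = 14.5315 cm.
Transfer each piece to the horizontal centroidal axis using Ī + A·d² with d = y − 14.5315:
  bottom plate: d = -13.7315 cm → contributes +3624.33 cm⁴
  web plate: d = 0.0685131 cm → contributes +1757.75 cm⁴
  top plate: d = 14.3685 cm → contributes +3767.72 cm⁴
Total I = 9149.79 cm⁴.
Radius of gyration: k = √(I/A) = √(9149.79 / 68.6) = 11.549 cm.

k_x ≈ 11.55 cm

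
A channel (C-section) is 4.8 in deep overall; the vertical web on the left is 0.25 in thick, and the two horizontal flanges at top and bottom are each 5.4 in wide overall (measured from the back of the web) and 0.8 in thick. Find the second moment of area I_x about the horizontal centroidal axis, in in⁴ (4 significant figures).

Split into non-overlapping primitives; take the origin at the lower-left of the bounding box.
Web: 0.25 × 4.8, A = 1.2 in², y = 2.4 in, Ī = 2.304 in⁴.
Top flange (beyond web): 5.15 × 0.8, A = 4.12 in², y = 4.4 in, Ī = 0.219733 in⁴.
Bottom flange (beyond web): 5.15 × 0.8, A = 4.12 in², y = 0.4 in, Ī = 0.219733 in⁴.
By symmetry the centroid is at mid-height, ȳ = 2.4 in.
Transfer each piece to the horizontal centroidal axis using Ī + A·d² with d = y − 2.4:
  web: d = 0 in → contributes +2.304 in⁴
  top flange (beyond web): d = 2 in → contributes +16.6997 in⁴
  bottom flange (beyond web): d = -2 in → contributes +16.6997 in⁴
Total I = 35.7035 in⁴.

I_x ≈ 35.70 in⁴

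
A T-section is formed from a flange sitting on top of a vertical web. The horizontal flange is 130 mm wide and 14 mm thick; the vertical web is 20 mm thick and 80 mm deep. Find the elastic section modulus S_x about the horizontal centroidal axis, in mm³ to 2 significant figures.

S_x ≈ 4.3 × 10⁴ mm³

Treat the section as a set of non-overlapping primitives; coordinates are from the bounding-box lower-left.
Flange: 130 × 14, A = 1 820 mm², y = 87 mm, Ī = 29 727 mm⁴.
Web: 20 × 80, A = 1 600 mm², y = 40 mm, Ī = 853 333 mm⁴.
Centroid: ȳ = ΣA·y / ΣA = 65.01 mm.
Transfer each piece to the horizontal centroidal axis using Ī + A·d² with d = y − 65.01:
  flange: d = 21.99 mm → contributes +909 670 mm⁴
  web: d = -25.01 mm → contributes +1 854 269 mm⁴
Total I = 2 763 940 mm⁴.
Extreme fibre distance c = 65.01 mm; S = I/c = 42 514 mm³.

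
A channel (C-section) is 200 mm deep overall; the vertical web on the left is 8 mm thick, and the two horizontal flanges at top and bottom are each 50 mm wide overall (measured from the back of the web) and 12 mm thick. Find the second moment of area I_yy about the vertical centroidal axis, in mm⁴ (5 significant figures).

I_yy ≈ 5.4321 × 10⁵ mm⁴

Decompose the section into non-overlapping parts with the origin at the bottom-left of its bounding rectangle.
Web: 8 × 200, A = 1 600 mm², x = 4 mm, Ī = 8533.333 mm⁴.
Top flange (beyond web): 42 × 12, A = 504 mm², x = 29 mm, Ī = 74 088 mm⁴.
Bottom flange (beyond web): 42 × 12, A = 504 mm², x = 29 mm, Ī = 74 088 mm⁴.
Centroid: x̄ = ΣA·x / ΣA = 13.66258 mm.
Transfer each piece to the vertical centroidal axis using Ī + A·d² with d = x − 13.66258:
  web: d = -9.662577 mm → contributes +157 918 mm⁴
  top flange (beyond web): d = 15.33742 mm → contributes +192647.2 mm⁴
  bottom flange (beyond web): d = 15.33742 mm → contributes +192647.2 mm⁴
Total I = 543212.4 mm⁴.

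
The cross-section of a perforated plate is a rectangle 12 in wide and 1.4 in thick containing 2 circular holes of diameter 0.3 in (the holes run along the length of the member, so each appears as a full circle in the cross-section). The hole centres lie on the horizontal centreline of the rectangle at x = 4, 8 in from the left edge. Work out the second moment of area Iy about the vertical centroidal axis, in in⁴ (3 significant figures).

Iy ≈ 201 in⁴

Decompose the section into non-overlapping parts with the origin at the bottom-left of its bounding rectangle.
Plate: 12 × 1.4, A = 16.8 in², x = 6 in, Ī = 201.6 in⁴.
Hole 1 (subtracted): ⌀0.3, A = 0.070686 in², x = 4 in, Ī = 0.00039761 in⁴.
Hole 2 (subtracted): ⌀0.3, A = 0.070686 in², x = 8 in, Ī = 0.00039761 in⁴.
By symmetry the centroid is at mid-width, x̄ = 6 in.
Transfer each piece to the vertical centroidal axis using Ī + A·d² with d = x − 6:
  plate: d = 0 in → contributes +201.6 in⁴
  hole 1: d = -2 in → contributes −0.28314 in⁴
  hole 2: d = 2 in → contributes −0.28314 in⁴
Total I = 201.03 in⁴.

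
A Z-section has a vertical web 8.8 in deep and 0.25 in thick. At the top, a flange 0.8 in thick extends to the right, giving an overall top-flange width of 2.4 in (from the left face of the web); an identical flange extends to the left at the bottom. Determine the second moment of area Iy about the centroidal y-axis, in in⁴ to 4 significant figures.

Treat the section as a set of non-overlapping primitives; coordinates are from the bounding-box lower-left.
Web: 0.25 × 8.8, A = 2.2 in², x = 2.275 in, Ī = 0.0114583 in⁴.
Top flange (beyond web): 2.15 × 0.8, A = 1.72 in², x = 3.475 in, Ī = 0.662558 in⁴.
Bottom flange (beyond web): 2.15 × 0.8, A = 1.72 in², x = 1.075 in, Ī = 0.662558 in⁴.
Centroid: x̄ = ΣA·x / ΣA = 2.275 in.
Transfer each piece to the centroidal y-axis using Ī + A·d² with d = x − 2.275:
  web: d = 0 in → contributes +0.0114583 in⁴
  top flange (beyond web): d = 1.2 in → contributes +3.13936 in⁴
  bottom flange (beyond web): d = -1.2 in → contributes +3.13936 in⁴
Total I = 6.29018 in⁴.

Iy ≈ 6.290 in⁴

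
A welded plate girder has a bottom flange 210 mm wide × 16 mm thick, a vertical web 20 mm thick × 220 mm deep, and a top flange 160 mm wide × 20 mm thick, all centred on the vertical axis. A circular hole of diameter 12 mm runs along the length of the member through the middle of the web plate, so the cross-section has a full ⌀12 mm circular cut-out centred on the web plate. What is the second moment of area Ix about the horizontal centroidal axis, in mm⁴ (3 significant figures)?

Break the section into simple shapes (no overlaps), measuring from the bottom-left corner of the bounding box.
Bottom plate: 210 × 16, A = 3 360 mm², y = 8 mm, Ī = 71 680 mm⁴.
Web plate: 20 × 220, A = 4 400 mm², y = 126 mm, Ī = 17 746 667 mm⁴.
Top plate: 160 × 20, A = 3 200 mm², y = 246 mm, Ī = 106 667 mm⁴.
Hole (subtracted): ⌀12, A = 113.1 mm², y = 126 mm, Ī = 1017.9 mm⁴.
Centroid: ȳ = ΣA·y / ΣA = 124.85 mm.
Transfer each piece to the horizontal centroidal axis using Ī + A·d² with d = y − 124.85:
  bottom plate: d = -116.85 mm → contributes +45 948 421 mm⁴
  web plate: d = 1.1506 mm → contributes +17 752 491 mm⁴
  top plate: d = 121.15 mm → contributes +47 074 532 mm⁴
  hole: d = 1.1506 mm → contributes −1167.6 mm⁴
Total I = 110 774 276 mm⁴.

Ix ≈ 1.11 × 10⁸ mm⁴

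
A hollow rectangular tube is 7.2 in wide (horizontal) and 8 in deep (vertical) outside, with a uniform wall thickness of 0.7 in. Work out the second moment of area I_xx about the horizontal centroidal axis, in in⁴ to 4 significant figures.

Break the section into simple shapes (no overlaps), measuring from the bottom-left corner of the bounding box.
Outer rectangle: 7.2 × 8, A = 57.6 in², y = 4 in, Ī = 307.2 in⁴.
Inner void (subtracted): 5.8 × 6.6, A = 38.28 in², y = 4 in, Ī = 138.956 in⁴.
By symmetry the centroid is at mid-height, ȳ = 4 in.
All pieces are centred on the horizontal centroidal axis, so I = ΣĪ (holes subtracted) = 168.244 in⁴.

I_xx ≈ 168.2 in⁴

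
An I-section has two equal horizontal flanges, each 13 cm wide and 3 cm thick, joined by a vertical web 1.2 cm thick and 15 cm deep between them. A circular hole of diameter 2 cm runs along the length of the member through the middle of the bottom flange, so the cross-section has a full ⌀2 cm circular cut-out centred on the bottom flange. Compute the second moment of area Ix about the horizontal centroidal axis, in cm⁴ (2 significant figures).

Decompose the section into non-overlapping parts with the origin at the bottom-left of its bounding rectangle.
Bottom flange: 13 × 3, A = 39 cm², y = 1.5 cm, Ī = 29.25 cm⁴.
Web: 1.2 × 15, A = 18 cm², y = 10.5 cm, Ī = 337.5 cm⁴.
Top flange: 13 × 3, A = 39 cm², y = 19.5 cm, Ī = 29.25 cm⁴.
Hole (subtracted): ⌀2, A = 3.142 cm², y = 1.5 cm, Ī = 0.7854 cm⁴.
Centroid: ȳ = ΣA·y / ΣA = 10.8 cm.
Transfer each piece to the horizontal centroidal axis using Ī + A·d² with d = y − 10.8:
  bottom flange: d = -9.304 cm → contributes +3 406 cm⁴
  web: d = -0.3045 cm → contributes +339.2 cm⁴
  top flange: d = 8.696 cm → contributes +2 978 cm⁴
  hole: d = -9.304 cm → contributes −272.8 cm⁴
Total I = 6 450 cm⁴.

Ix ≈ 6500 cm⁴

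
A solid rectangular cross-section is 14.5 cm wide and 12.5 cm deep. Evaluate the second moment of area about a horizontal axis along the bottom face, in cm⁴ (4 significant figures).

I_base ≈ 9440 cm⁴

The section: 14.5 × 12.5, A = 181.25 cm², y = 6.25 cm, Ī = 2360.03 cm⁴.
Transfer it to a horizontal axis along the bottom face using Ī + A·d² with d = y − 0:
  the section: d = 6.25 cm → contributes +9440.1 cm⁴
Total I = 9440.1 cm⁴.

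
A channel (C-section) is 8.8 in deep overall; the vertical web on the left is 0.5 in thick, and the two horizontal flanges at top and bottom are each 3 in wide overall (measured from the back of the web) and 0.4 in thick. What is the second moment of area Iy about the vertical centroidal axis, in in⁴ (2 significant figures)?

Treat the section as a set of non-overlapping primitives; coordinates are from the bounding-box lower-left.
Web: 0.5 × 8.8, A = 4.4 in², x = 0.25 in, Ī = 0.09167 in⁴.
Top flange (beyond web): 2.5 × 0.4, A = 1 in², x = 1.75 in, Ī = 0.5208 in⁴.
Bottom flange (beyond web): 2.5 × 0.4, A = 1 in², x = 1.75 in, Ī = 0.5208 in⁴.
Centroid: x̄ = ΣA·x / ΣA = 0.7188 in.
Transfer each piece to the vertical centroidal axis using Ī + A·d² with d = x − 0.7188:
  web: d = -0.4688 in → contributes +1.058 in⁴
  top flange (beyond web): d = 1.031 in → contributes +1.584 in⁴
  bottom flange (beyond web): d = 1.031 in → contributes +1.584 in⁴
Total I = 4.227 in⁴.

Iy ≈ 4.2 in⁴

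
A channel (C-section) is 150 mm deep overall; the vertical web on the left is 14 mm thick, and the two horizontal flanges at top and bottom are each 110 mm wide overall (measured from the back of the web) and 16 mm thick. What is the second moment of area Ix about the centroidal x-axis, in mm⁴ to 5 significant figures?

Split into non-overlapping primitives; take the origin at the lower-left of the bounding box.
Web: 14 × 150, A = 2 100 mm², y = 75 mm, Ī = 3 937 500 mm⁴.
Top flange (beyond web): 96 × 16, A = 1 536 mm², y = 142 mm, Ī = 32 768 mm⁴.
Bottom flange (beyond web): 96 × 16, A = 1 536 mm², y = 8 mm, Ī = 32 768 mm⁴.
By symmetry the centroid is at mid-height, ȳ = 75 mm.
Transfer each piece to the centroidal x-axis using Ī + A·d² with d = y − 75:
  web: d = 0 mm → contributes +3 937 500 mm⁴
  top flange (beyond web): d = 67 mm → contributes +6 927 872 mm⁴
  bottom flange (beyond web): d = -67 mm → contributes +6 927 872 mm⁴
Total I = 17 793 244 mm⁴.

Ix ≈ 1.7793 × 10⁷ mm⁴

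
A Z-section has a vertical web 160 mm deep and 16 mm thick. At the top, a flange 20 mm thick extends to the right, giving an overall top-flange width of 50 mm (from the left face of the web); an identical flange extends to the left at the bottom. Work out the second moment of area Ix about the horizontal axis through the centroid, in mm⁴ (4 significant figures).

Treat the section as a set of non-overlapping primitives; coordinates are from the bounding-box lower-left.
Web: 16 × 160, A = 2 560 mm², y = 80 mm, Ī = 5 461 333 mm⁴.
Top flange (beyond web): 34 × 20, A = 680 mm², y = 150 mm, Ī = 22666.7 mm⁴.
Bottom flange (beyond web): 34 × 20, A = 680 mm², y = 10 mm, Ī = 22666.7 mm⁴.
Centroid: ȳ = ΣA·y / ΣA = 80 mm.
Transfer each piece to the horizontal axis through the centroid using Ī + A·d² with d = y − 80:
  web: d = 0 mm → contributes +5 461 333 mm⁴
  top flange (beyond web): d = 70 mm → contributes +3 354 667 mm⁴
  bottom flange (beyond web): d = -70 mm → contributes +3 354 667 mm⁴
Total I = 12 170 667 mm⁴.

Ix ≈ 1.217 × 10⁷ mm⁴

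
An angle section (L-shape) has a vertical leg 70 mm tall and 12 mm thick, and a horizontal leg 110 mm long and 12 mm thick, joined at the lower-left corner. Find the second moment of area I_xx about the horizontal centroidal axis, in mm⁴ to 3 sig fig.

I_xx ≈ 7.69 × 10⁵ mm⁴

Decompose the section into non-overlapping parts with the origin at the bottom-left of its bounding rectangle.
Vertical leg: 12 × 70, A = 840 mm², y = 35 mm, Ī = 343 000 mm⁴.
Horizontal leg (remainder): 98 × 12, A = 1 176 mm², y = 6 mm, Ī = 14 112 mm⁴.
Centroid: ȳ = ΣA·y / ΣA = 18.083 mm.
Transfer each piece to the horizontal centroidal axis using Ī + A·d² with d = y − 18.083:
  vertical leg: d = 16.917 mm → contributes +583 386 mm⁴
  horizontal leg (remainder): d = -12.083 mm → contributes +185 816 mm⁴
Total I = 769 202 mm⁴.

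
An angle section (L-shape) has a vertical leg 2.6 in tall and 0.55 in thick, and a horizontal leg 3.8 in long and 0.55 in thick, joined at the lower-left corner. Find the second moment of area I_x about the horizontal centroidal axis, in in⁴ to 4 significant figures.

I_x ≈ 1.685 in⁴

Treat the section as a set of non-overlapping primitives; coordinates are from the bounding-box lower-left.
Vertical leg: 0.55 × 2.6, A = 1.43 in², y = 1.3 in, Ī = 0.805567 in⁴.
Horizontal leg (remainder): 3.25 × 0.55, A = 1.7875 in², y = 0.275 in, Ī = 0.0450599 in⁴.
Centroid: ȳ = ΣA·y / ΣA = 0.730556 in.
Transfer each piece to the horizontal centroidal axis using Ī + A·d² with d = y − 0.730556:
  vertical leg: d = 0.569444 in → contributes +1.26927 in⁴
  horizontal leg (remainder): d = -0.455556 in → contributes +0.416021 in⁴
Total I = 1.68529 in⁴.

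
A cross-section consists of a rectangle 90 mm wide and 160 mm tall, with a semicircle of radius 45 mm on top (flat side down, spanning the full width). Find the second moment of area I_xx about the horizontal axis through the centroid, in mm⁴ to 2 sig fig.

Split into non-overlapping primitives; take the origin at the lower-left of the bounding box.
Rectangular body: 90 × 160, A = 14 400 mm², y = 80 mm, Ī = 30 720 000 mm⁴.
Semicircular cap: semicircle r = 45, A = 3 181 mm², y = 179.1 mm, Ī = 450 072 mm⁴.
Centroid: ȳ = ΣA·y / ΣA = 97.93 mm.
Transfer each piece to the horizontal axis through the centroid using Ī + A·d² with d = y − 97.93:
  rectangular body: d = -17.93 mm → contributes +35 349 210 mm⁴
  semicircular cap: d = 81.17 mm → contributes +21 406 850 mm⁴
Total I = 56 756 060 mm⁴.

I_xx ≈ 5.7 × 10⁷ mm⁴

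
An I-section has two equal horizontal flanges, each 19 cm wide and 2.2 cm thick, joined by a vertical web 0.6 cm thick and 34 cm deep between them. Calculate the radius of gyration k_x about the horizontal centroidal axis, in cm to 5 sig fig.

k_x ≈ 16.810 cm

Split into non-overlapping primitives; take the origin at the lower-left of the bounding box.
Bottom flange: 19 × 2.2, A = 41.8 cm², y = 1.1 cm, Ī = 16.85933 cm⁴.
Web: 0.6 × 34, A = 20.4 cm², y = 19.2 cm, Ī = 1965.2 cm⁴.
Top flange: 19 × 2.2, A = 41.8 cm², y = 37.3 cm, Ī = 16.85933 cm⁴.
By symmetry the centroid is at mid-height, ȳ = 19.2 cm.
Transfer each piece to the horizontal centroidal axis using Ī + A·d² with d = y − 19.2:
  bottom flange: d = -18.1 cm → contributes +13710.96 cm⁴
  web: d = 0 cm → contributes +1965.2 cm⁴
  top flange: d = 18.1 cm → contributes +13710.96 cm⁴
Total I = 29387.11 cm⁴.
Radius of gyration: k = √(I/A) = √(29387.11 / 104) = 16.80977 cm.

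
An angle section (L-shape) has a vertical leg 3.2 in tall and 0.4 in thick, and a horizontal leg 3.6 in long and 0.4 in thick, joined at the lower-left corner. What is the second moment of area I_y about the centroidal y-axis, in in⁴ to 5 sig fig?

I_y ≈ 3.1829 in⁴

Treat the section as a set of non-overlapping primitives; coordinates are from the bounding-box lower-left.
Vertical leg: 0.4 × 3.2, A = 1.28 in², x = 0.2 in, Ī = 0.01706667 in⁴.
Horizontal leg (remainder): 3.2 × 0.4, A = 1.28 in², x = 2 in, Ī = 1.092267 in⁴.
Centroid: x̄ = ΣA·x / ΣA = 1.1 in.
Transfer each piece to the centroidal y-axis using Ī + A·d² with d = x − 1.1:
  vertical leg: d = -0.9 in → contributes +1.053867 in⁴
  horizontal leg (remainder): d = 0.9 in → contributes +2.129067 in⁴
Total I = 3.182933 in⁴.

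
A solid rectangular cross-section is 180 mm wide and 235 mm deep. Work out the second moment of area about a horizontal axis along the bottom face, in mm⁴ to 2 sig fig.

I_base ≈ 7.8 × 10⁸ mm⁴

The section: 180 × 235, A = 42 300 mm², y = 117.5 mm, Ī = 194 668 125 mm⁴.
Transfer it to the bottom edge using Ī + A·d² with d = y − 0:
  the section: d = 117.5 mm → contributes +778 672 500 mm⁴
Total I = 778 672 500 mm⁴.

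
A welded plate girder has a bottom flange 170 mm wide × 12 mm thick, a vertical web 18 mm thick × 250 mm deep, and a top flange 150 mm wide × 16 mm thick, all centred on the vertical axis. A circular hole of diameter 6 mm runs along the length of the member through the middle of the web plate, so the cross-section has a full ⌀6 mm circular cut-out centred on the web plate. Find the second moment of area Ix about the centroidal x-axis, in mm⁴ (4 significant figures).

Split into non-overlapping primitives; take the origin at the lower-left of the bounding box.
Bottom plate: 170 × 12, A = 2 040 mm², y = 6 mm, Ī = 24 480 mm⁴.
Web plate: 18 × 250, A = 4 500 mm², y = 137 mm, Ī = 23 437 500 mm⁴.
Top plate: 150 × 16, A = 2 400 mm², y = 270 mm, Ī = 51 200 mm⁴.
Hole (subtracted): ⌀6, A = 28.2743 mm², y = 137 mm, Ī = 63.6173 mm⁴.
Centroid: ȳ = ΣA·y / ΣA = 142.831 mm.
Transfer each piece to the centroidal x-axis using Ī + A·d² with d = y − 142.831:
  bottom plate: d = -136.831 mm → contributes +38 218 566 mm⁴
  web plate: d = -5.83052 mm → contributes +23 590 477 mm⁴
  top plate: d = 127.169 mm → contributes +38 864 184 mm⁴
  hole: d = -5.83052 mm → contributes −1024.8 mm⁴
Total I = 100 672 203 mm⁴.

Ix ≈ 1.007 × 10⁸ mm⁴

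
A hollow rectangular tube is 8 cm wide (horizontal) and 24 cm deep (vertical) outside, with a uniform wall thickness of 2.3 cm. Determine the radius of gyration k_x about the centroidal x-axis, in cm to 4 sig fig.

Decompose the section into non-overlapping parts with the origin at the bottom-left of its bounding rectangle.
Outer rectangle: 8 × 24, A = 192 cm², y = 12 cm, Ī = 9 216 cm⁴.
Inner void (subtracted): 3.4 × 19.4, A = 65.96 cm², y = 12 cm, Ī = 2068.73 cm⁴.
By symmetry the centroid is at mid-height, ȳ = 12 cm.
All pieces are centred on the centroidal x-axis, so I = ΣĪ (holes subtracted) = 7147.27 cm⁴.
Radius of gyration: k = √(I/A) = √(7147.27 / 126.04) = 7.53037 cm.

k_x ≈ 7.530 cm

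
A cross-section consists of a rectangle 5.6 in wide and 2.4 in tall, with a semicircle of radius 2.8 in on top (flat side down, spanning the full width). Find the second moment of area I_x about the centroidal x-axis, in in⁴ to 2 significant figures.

I_x ≈ 50 in⁴

Decompose the section into non-overlapping parts with the origin at the bottom-left of its bounding rectangle.
Rectangular body: 5.6 × 2.4, A = 13.44 in², y = 1.2 in, Ī = 6.451 in⁴.
Semicircular cap: semicircle r = 2.8, A = 12.32 in², y = 3.588 in, Ī = 6.746 in⁴.
Centroid: ȳ = ΣA·y / ΣA = 2.342 in.
Transfer each piece to the centroidal x-axis using Ī + A·d² with d = y − 2.342:
  rectangular body: d = -1.142 in → contributes +23.98 in⁴
  semicircular cap: d = 1.246 in → contributes +25.88 in⁴
Total I = 49.86 in⁴.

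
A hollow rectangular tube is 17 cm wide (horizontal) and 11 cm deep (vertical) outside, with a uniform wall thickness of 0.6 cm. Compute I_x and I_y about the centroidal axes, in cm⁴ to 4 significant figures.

Decompose the section into non-overlapping parts with the origin at the bottom-left of its bounding rectangle.
Outer rectangle: 17 × 11, A = 187 cm², y = 5.5 cm, Ī = 1885.58 cm⁴.
Inner void (subtracted): 15.8 × 9.8, A = 154.84 cm², y = 5.5 cm, Ī = 1239.24 cm⁴.
By symmetry the centroid is at mid-height, ȳ = 5.5 cm.
All pieces are centred on the centroidal x-axis, so I = ΣĪ (holes subtracted) = 646.347 cm⁴.
Repeating about the centroidal y-axis gives I_y = 1282.4 cm⁴.

I_x ≈ 646.3 cm⁴, I_y ≈ 1282 cm⁴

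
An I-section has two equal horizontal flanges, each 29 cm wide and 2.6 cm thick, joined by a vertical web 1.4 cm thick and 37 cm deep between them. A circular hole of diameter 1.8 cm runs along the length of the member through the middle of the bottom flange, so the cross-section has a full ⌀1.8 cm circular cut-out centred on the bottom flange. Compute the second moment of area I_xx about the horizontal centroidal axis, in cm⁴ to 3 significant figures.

I_xx ≈ 6.41 × 10⁴ cm⁴

Decompose the section into non-overlapping parts with the origin at the bottom-left of its bounding rectangle.
Bottom flange: 29 × 2.6, A = 75.4 cm², y = 1.3 cm, Ī = 42.475 cm⁴.
Web: 1.4 × 37, A = 51.8 cm², y = 21.1 cm, Ī = 5909.5 cm⁴.
Top flange: 29 × 2.6, A = 75.4 cm², y = 40.9 cm, Ī = 42.475 cm⁴.
Hole (subtracted): ⌀1.8, A = 2.5447 cm², y = 1.3 cm, Ī = 0.5153 cm⁴.
Centroid: ȳ = ΣA·y / ΣA = 21.352 cm.
Transfer each piece to the horizontal centroidal axis using Ī + A·d² with d = y − 21.352:
  bottom flange: d = -20.052 cm → contributes +30 359 cm⁴
  web: d = -0.25185 cm → contributes +5912.8 cm⁴
  top flange: d = 19.548 cm → contributes +28 855 cm⁴
  hole: d = -20.052 cm → contributes −1023.7 cm⁴
Total I = 64 103 cm⁴.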